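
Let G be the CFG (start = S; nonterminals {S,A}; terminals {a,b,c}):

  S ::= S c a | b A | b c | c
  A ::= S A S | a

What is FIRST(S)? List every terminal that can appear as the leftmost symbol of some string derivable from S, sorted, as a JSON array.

FIRST sets, iterate to fixpoint:
round 1:
  A via A→a: +{a}
  S via S→b A: +{b}
  S via S→c: +{c}
  FIRST[S]={b,c}  FIRST[A]={a}
round 2:
  A via A→S A S: +{b,c}
  FIRST[S]={b,c}  FIRST[A]={a,b,c}
round 3: — fixpoint
  FIRST[S]={b,c}  FIRST[A]={a,b,c}

FIRST(S) = ["b", "c"]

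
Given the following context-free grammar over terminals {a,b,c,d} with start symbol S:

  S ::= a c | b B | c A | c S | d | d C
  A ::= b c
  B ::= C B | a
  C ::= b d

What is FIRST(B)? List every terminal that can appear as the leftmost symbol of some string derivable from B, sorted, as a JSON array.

FIRST sets, iterate to fixpoint:
round 1:
  A via A→b c: +{b}
  B via B→a: +{a}
  C via C→b d: +{b}
  S via S→a c: +{a}
  S via S→b B: +{b}
  S via S→c A: +{c}
  S via S→d: +{d}
  FIRST(S)={a,b,c,d}  FIRST(A)={b}  FIRST(B)={a}  FIRST(C)={b}
round 2:
  B via B→C B: +{b}
  FIRST(S)={a,b,c,d}  FIRST(A)={b}  FIRST(B)={a,b}  FIRST(C)={b}
round 3: (no change)
  FIRST(S)={a,b,c,d}  FIRST(A)={b}  FIRST(B)={a,b}  FIRST(C)={b}

FIRST(B) = ["a", "b"]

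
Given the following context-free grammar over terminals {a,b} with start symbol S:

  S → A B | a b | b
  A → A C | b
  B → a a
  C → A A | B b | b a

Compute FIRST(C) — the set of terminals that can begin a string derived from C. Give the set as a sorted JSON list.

Compute FIRST by fixpoint:
iter 1:
  A via A→b: +{b}
  B via B→a a: +{a}
  C via C→A A: +{b}
  C via C→B b: +{a}
  S via S→A B: +{b}
  S via S→a b: +{a}
  FIRST[S]={a,b}  FIRST[A]={b}  FIRST[B]={a}  FIRST[C]={a,b}
iter 2: — fixpoint
  FIRST[S]={a,b}  FIRST[A]={b}  FIRST[B]={a}  FIRST[C]={a,b}

FIRST(C) = ["a", "b"]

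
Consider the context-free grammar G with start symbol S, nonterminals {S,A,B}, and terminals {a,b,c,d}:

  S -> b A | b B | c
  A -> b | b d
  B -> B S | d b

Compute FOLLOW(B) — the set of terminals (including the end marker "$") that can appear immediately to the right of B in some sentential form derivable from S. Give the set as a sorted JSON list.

FIRST sets, iterate to fixpoint:
[1]
  A via A→b: +{b}
  B via B→d b: +{d}
  S via S→b A: +{b}
  S via S→c: +{c}
  FIRST(S)={b,c}  FIRST(A)={b}  FIRST(B)={d}
[2] (no change)
  FIRST(S)={b,c}  FIRST(A)={b}  FIRST(B)={d}

FOLLOW iteration:
FOLLOW(S) := {$}
iter 1:
  B→B S: FOLLOW(B) ⊇ FIRST(S) = {b,c}; new: +{b,c}
  B→B S: FOLLOW(S) ⊇ FOLLOW(B) ⊇ {b,c}; new: +{b,c}
  S→b A: FOLLOW(A) ⊇ FOLLOW(S) ⊇ {$,b,c}; new: +{$,b,c}
  S→b B: FOLLOW(B) ⊇ FOLLOW(S) ⊇ {$,b,c}; new: +{$}
  FOLLOW[S]={$,b,c}  FOLLOW[A]={$,b,c}  FOLLOW[B]={$,b,c}
iter 2: done
  FOLLOW[S]={$,b,c}  FOLLOW[A]={$,b,c}  FOLLOW[B]={$,b,c}

FOLLOW(B) = ["$", "b", "c"]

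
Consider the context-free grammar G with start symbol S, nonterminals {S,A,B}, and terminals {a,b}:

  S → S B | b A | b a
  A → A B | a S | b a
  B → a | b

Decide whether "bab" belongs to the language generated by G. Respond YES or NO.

CNF form of G:
  S -> S B | T1 A | T1 T0
  A -> A B | T0 S | T1 T0
  B -> a | b
  T0 -> a
  T1 -> b

Fill CYK table bottom-up:
  T[0,0] 'b' = {B,T1}  orig:{B}
  T[1,1] 'a' = {B,T0}  orig:{B}
  T[2,2] 'b' = {B,T1}  orig:{B}
  T[0,1] 'ba' = {A,S}
  T[1,2] 'ab' = ∅
  T[0,2] 'bab' = {A,S}

S ∈ T[0,2] ⇒ YES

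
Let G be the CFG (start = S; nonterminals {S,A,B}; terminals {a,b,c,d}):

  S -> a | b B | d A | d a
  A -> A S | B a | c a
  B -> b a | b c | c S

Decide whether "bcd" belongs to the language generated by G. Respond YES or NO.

Convert to CNF:
  S -> T2 B | T3 A | T3 T0 | a
  A -> A S | B T0 | T1 T0
  B -> T1 S | T2 T0 | T2 T1
  T0 -> a
  T1 -> c
  T2 -> b
  T3 -> d

CYK table (by increasing span):
  T[0,0] 'b' = {T2}  orig:{}
  T[1,1] 'c' = {T1}  orig:{}
  T[2,2] 'd' = {T3}  orig:{}
  T[0,1] 'bc' = {B}
  T[1,2] 'cd' = ∅
  T[0,2] 'bcd' = ∅

S ∉ T[0,2] ⇒ NO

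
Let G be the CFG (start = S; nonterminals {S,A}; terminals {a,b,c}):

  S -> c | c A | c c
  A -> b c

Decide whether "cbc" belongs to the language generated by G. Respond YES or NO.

CNF form of G:
  S -> T1 A | T1 T1 | c
  A -> T0 T1
  T0 -> b
  T1 -> c

CYK table (by increasing span):
  T[0,0] 'c' = {S,T1}  orig:{S}
  T[1,1] 'b' = {T0}  orig:{}
  T[2,2] 'c' = {S,T1}  orig:{S}
  T[0,1] 'cb' = ∅
  T[1,2] 'bc' = {A}
  T[0,2] 'cbc' = {S}

S ∈ T[0,2] ⇒ YES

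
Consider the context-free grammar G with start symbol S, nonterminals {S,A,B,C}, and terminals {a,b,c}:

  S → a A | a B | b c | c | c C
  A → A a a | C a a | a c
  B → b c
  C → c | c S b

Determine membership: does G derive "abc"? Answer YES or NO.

CNF form of G:
  S -> T0 A | T0 B | T1 C | T2 T1 | c
  A -> A X3 | C X4 | T0 T1
  B -> T2 T1
  C -> T1 X5 | c
  T0 -> a
  T1 -> c
  T2 -> b
  X3 -> T0 T0
  X4 -> T0 T0
  X5 -> S T2

CYK table (by increasing span):
  cell(0,0) a: {T0}  orig:{}
  cell(1,1) b: {T2}  orig:{}
  cell(2,2) c: {C,S,T1}  orig:{C,S}
  cell(0,1) ab: ∅
  cell(1,2) bc: {B,S}
  cell(0,2) abc: {S}

S ∈ T[0,2] ⇒ YES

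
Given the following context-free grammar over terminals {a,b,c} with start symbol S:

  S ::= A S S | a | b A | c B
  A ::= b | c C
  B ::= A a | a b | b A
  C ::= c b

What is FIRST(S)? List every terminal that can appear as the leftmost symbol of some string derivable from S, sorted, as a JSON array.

Compute FIRST by fixpoint:
[1]
  A via A→b: +{b}
  A via A→c C: +{c}
  B via B→A a: +{b,c}
  B via B→a b: +{a}
  C via C→c b: +{c}
  S via S→A S S: +{b,c}
  S via S→a: +{a}
  FIRST(S)={a,b,c}  FIRST(A)={b,c}  FIRST(B)={a,b,c}  FIRST(C)={c}
[2] done
  FIRST(S)={a,b,c}  FIRST(A)={b,c}  FIRST(B)={a,b,c}  FIRST(C)={c}

FIRST(S) = ["a", "b", "c"]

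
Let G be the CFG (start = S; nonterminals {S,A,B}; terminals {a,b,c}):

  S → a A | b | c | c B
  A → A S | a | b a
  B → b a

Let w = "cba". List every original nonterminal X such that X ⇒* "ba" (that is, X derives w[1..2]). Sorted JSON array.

Convert to CNF:
  S -> T1 A | T2 B | b | c
  A -> A S | T0 T1 | a
  B -> T0 T1
  T0 -> b
  T1 -> a
  T2 -> c

Fill CYK table bottom-up (cells [i..j] with 1 ≤ i ≤ j ≤ 2 only):
  T[1,1] 'b' = {S,T0}  orig:{S}
  T[2,2] 'a' = {A,T1}  orig:{A}
  T[1,2] 'ba' = {A,B}

Original NTs in T[1,2] deriving "ba": ["A", "B"]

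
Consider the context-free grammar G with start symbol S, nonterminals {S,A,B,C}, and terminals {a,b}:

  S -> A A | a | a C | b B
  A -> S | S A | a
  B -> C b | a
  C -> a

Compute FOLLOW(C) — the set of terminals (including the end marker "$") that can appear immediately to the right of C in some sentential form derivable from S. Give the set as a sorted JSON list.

Compute FIRST by fixpoint:
round 1:
  A via A→a: +{a}
  B via B→a: +{a}
  C via C→a: +{a}
  S via S→A A: +{a}
  S via S→b B: +{b}
  FIRST(S)={a,b}  FIRST(A)={a}  FIRST(B)={a}  FIRST(C)={a}
round 2:
  A via A→S: +{b}
  FIRST(S)={a,b}  FIRST(A)={a,b}  FIRST(B)={a}  FIRST(C)={a}
round 3: (no change)
  FIRST(S)={a,b}  FIRST(A)={a,b}  FIRST(B)={a}  FIRST(C)={a}

Compute FOLLOW by fixpoint:
seed FOLLOW(S) with $
round 1:
  A→S A: FOLLOW(S) ⊇ FIRST(A) = {a,b}; new: +{a,b}
  B→C b: FOLLOW(C) ⊇ FIRST(b) = {b}; new: +{b}
  S→A A: FOLLOW(A) ⊇ FIRST(A) = {a,b}; new: +{a,b}
  S→A A: FOLLOW(A) ⊇ FOLLOW(S) ⊇ {$,a,b}; new: +{$}
  S→a C: FOLLOW(C) ⊇ FOLLOW(S) ⊇ {$,a,b}; new: +{$,a}
  S→b B: FOLLOW(B) ⊇ FOLLOW(S) ⊇ {$,a,b}; new: +{$,a,b}
  FOLLOW[S]={$,a,b}  FOLLOW[A]={$,a,b}  FOLLOW[B]={$,a,b}  FOLLOW[C]={$,a,b}
round 2: — fixpoint
  FOLLOW[S]={$,a,b}  FOLLOW[A]={$,a,b}  FOLLOW[B]={$,a,b}  FOLLOW[C]={$,a,b}

FOLLOW(C) = ["$", "a", "b"]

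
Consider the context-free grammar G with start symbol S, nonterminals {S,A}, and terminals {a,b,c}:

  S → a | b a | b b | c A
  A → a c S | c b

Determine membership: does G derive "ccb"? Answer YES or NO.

Convert to CNF:
  S -> T1 A | T2 T0 | T2 T2 | a
  A -> T0 X3 | T1 T2
  T0 -> a
  T1 -> c
  T2 -> b
  X3 -> T1 S

CYK table (by increasing span):
  [0..0]={T1}  "c"  orig:{}
  [1..1]={T1}  "c"  orig:{}
  [2..2]={T2}  "b"  orig:{}
  [0..1]=∅  "cc"
  [1..2]={A}  "cb"
  [0..2]={S}  "ccb"

S ∈ T[0,2] ⇒ YES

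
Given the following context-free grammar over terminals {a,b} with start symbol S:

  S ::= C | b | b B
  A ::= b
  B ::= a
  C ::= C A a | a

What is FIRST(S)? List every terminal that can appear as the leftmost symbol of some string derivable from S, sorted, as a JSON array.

FIRST sets, iterate to fixpoint:
[1]
  A via A→b: +{b}
  B via B→a: +{a}
  C via C→a: +{a}
  S via S→C: +{a}
  S via S→b: +{b}
  S: {a,b}  A: {b}  B: {a}  C: {a}
[2] (no change)
  S: {a,b}  A: {b}  B: {a}  C: {a}

FIRST(S) = ["a", "b"]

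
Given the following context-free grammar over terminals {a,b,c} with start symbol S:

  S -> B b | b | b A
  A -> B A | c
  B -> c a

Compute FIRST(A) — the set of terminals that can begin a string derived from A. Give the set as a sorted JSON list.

FIRST iteration:
round 1:
  A via A→c: +{c}
  B via B→c a: +{c}
  S via S→B b: +{c}
  S via S→b: +{b}
  FIRST[S]={b,c}  FIRST[A]={c}  FIRST[B]={c}
round 2: done
  FIRST[S]={b,c}  FIRST[A]={c}  FIRST[B]={c}

FIRST(A) = ["c"]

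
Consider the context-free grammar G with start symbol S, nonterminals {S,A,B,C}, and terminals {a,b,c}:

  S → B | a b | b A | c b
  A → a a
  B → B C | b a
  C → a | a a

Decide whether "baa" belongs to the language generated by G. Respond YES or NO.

CNF form of G:
  S -> B C | T0 T1 | T1 A | T1 T0 | T2 T1
  A -> T0 T0
  B -> B C | T1 T0
  C -> T0 T0 | a
  T0 -> a
  T1 -> b
  T2 -> c

CYK fill:
  [0..0]={T1}  "b"  orig:{}
  [1..1]={C,T0}  "a"  orig:{C}
  [2..2]={C,T0}  "a"  orig:{C}
  [0..1]={B,S}  "ba"
  [1..2]={A,C}  "aa"
  [0..2]={B,S}  "baa"

S ∈ T[0,2] ⇒ YES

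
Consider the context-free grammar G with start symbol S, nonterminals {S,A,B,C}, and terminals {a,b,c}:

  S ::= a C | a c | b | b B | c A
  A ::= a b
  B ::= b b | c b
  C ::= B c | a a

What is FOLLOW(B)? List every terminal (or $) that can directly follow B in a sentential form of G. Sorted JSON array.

FIRST iteration:
round 1:
  A via A→a b: +{a}
  B via B→b b: +{b}
  B via B→c b: +{c}
  C via C→B c: +{b,c}
  C via C→a a: +{a}
  S via S→a C: +{a}
  S via S→b: +{b}
  S via S→c A: +{c}
  S: {a,b,c}  A: {a}  B: {b,c}  C: {a,b,c}
round 2: (no change)
  S: {a,b,c}  A: {a}  B: {b,c}  C: {a,b,c}

FOLLOW sets:
FOLLOW(S) := {$}
round 1:
  C→B c: FOLLOW(B) ⊇ FIRST(c) = {c}; new: +{c}
  S→a C: FOLLOW(C) ⊇ FOLLOW(S) ⊇ {$}; new: +{$}
  S→b B: FOLLOW(B) ⊇ FOLLOW(S) ⊇ {$}; new: +{$}
  S→c A: FOLLOW(A) ⊇ FOLLOW(S) ⊇ {$}; new: +{$}
  FOLLOW(S)={$}  FOLLOW(A)={$}  FOLLOW(B)={$,c}  FOLLOW(C)={$}
round 2: done
  FOLLOW(S)={$}  FOLLOW(A)={$}  FOLLOW(B)={$,c}  FOLLOW(C)={$}

FOLLOW(B) = ["$", "c"]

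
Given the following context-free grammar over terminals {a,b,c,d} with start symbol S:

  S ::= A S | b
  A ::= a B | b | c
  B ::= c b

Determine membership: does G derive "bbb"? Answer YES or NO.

CNF form of G:
  S -> A S | b
  A -> T0 B | b | c
  B -> T1 T2
  T0 -> a
  T1 -> c
  T2 -> b

CYK fill:
  T[0,0] 'b' = {A,S,T2}  orig:{A,S}
  T[1,1] 'b' = {A,S,T2}  orig:{A,S}
  T[2,2] 'b' = {A,S,T2}  orig:{A,S}
  T[0,1] 'bb' = {S}
  T[1,2] 'bb' = {S}
  T[0,2] 'bbb' = {S}

S ∈ T[0,2] ⇒ YES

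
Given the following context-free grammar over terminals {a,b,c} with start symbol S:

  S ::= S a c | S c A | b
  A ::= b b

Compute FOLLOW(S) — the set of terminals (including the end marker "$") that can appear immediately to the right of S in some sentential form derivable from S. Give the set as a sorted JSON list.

FIRST iteration:
round 1:
  A via A→b b: +{b}
  S via S→b: +{b}
  FIRST(S)={b}  FIRST(A)={b}
round 2: (no change)
  FIRST(S)={b}  FIRST(A)={b}

Compute FOLLOW by fixpoint:
initialize: $ ∈ FOLLOW(S)
iter 1:
  S→S a c: FOLLOW(S) ⊇ FIRST(a) = {a}; new: +{a}
  S→S c A: FOLLOW(S) ⊇ FIRST(c) = {c}; new: +{c}
  S→S c A: FOLLOW(A) ⊇ FOLLOW(S) ⊇ {$,a,c}; new: +{$,a,c}
  S: {$,a,c}  A: {$,a,c}
iter 2: done
  S: {$,a,c}  A: {$,a,c}

FOLLOW(S) = ["$", "a", "c"]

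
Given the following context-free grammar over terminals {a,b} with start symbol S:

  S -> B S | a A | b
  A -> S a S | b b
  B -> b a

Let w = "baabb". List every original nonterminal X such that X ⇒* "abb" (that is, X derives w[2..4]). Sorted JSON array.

Convert to CNF:
  S -> B S | T0 A | b
  A -> S X2 | T1 T1
  B -> T1 T0
  T0 -> a
  T1 -> b
  X2 -> T0 S

CYK fill — only the sub-triangle for w[2..4]:
  cell(2,2) a: {T0}  orig:{}
  cell(3,3) b: {S,T1}  orig:{S}
  cell(4,4) b: {S,T1}  orig:{S}
  cell(2,3) ab: {X2}  orig:{}
  cell(3,4) bb: {A}
  cell(2,4) abb: {S}

Original NTs in T[2,4] deriving "abb": ["S"]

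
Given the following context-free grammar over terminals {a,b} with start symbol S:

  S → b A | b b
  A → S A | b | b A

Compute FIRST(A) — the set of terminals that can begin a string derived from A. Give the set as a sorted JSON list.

FIRST sets, iterate to fixpoint:
pass 1:
  A via A→b: +{b}
  S via S→b A: +{b}
  FIRST[S]={b}  FIRST[A]={b}
pass 2: (stable)
  FIRST[S]={b}  FIRST[A]={b}

FIRST(A) = ["b"]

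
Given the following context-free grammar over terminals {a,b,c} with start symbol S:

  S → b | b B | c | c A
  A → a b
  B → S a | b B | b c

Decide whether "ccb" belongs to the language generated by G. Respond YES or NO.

CNF form of G:
  S -> T1 B | T2 A | b | c
  A -> T0 T1
  B -> S T0 | T1 B | T1 T2
  T0 -> a
  T1 -> b
  T2 -> c

CYK table (by increasing span):
  [0..0]={S,T2}  "c"  orig:{S}
  [1..1]={S,T2}  "c"  orig:{S}
  [2..2]={S,T1}  "b"  orig:{S}
  [0..1]=∅  "cc"
  [1..2]=∅  "cb"
  [0..2]=∅  "ccb"

S ∉ T[0,2] ⇒ NO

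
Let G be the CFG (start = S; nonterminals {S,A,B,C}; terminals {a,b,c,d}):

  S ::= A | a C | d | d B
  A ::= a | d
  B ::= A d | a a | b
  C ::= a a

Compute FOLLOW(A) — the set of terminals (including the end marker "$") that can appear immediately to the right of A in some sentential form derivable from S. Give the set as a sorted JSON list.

FIRST sets, iterate to fixpoint:
round 1:
  A via A→a: +{a}
  A via A→d: +{d}
  B via B→A d: +{a,d}
  B via B→b: +{b}
  C via C→a a: +{a}
  S via S→A: +{a,d}
  S: {a,d}  A: {a,d}  B: {a,b,d}  C: {a}
round 2: done
  S: {a,d}  A: {a,d}  B: {a,b,d}  C: {a}

FOLLOW iteration:
FOLLOW(S) := {$}
round 1:
  B→A d: FOLLOW(A) ⊇ FIRST(d) = {d}; new: +{d}
  S→A: FOLLOW(A) ⊇ FOLLOW(S) ⊇ {$}; new: +{$}
  S→a C: FOLLOW(C) ⊇ FOLLOW(S) ⊇ {$}; new: +{$}
  S→d B: FOLLOW(B) ⊇ FOLLOW(S) ⊇ {$}; new: +{$}
  FOLLOW[S]={$}  FOLLOW[A]={$,d}  FOLLOW[B]={$}  FOLLOW[C]={$}
round 2: (stable)
  FOLLOW[S]={$}  FOLLOW[A]={$,d}  FOLLOW[B]={$}  FOLLOW[C]={$}

FOLLOW(A) = ["$", "d"]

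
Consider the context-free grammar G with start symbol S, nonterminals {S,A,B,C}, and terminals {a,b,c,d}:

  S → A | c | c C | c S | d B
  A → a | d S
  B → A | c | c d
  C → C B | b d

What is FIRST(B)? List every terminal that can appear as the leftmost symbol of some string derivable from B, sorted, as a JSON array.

Compute FIRST by fixpoint:
iter 1:
  A via A→a: +{a}
  A via A→d S: +{d}
  B via B→A: +{a,d}
  B via B→c: +{c}
  C via C→b d: +{b}
  S via S→A: +{a,d}
  S via S→c: +{c}
  FIRST(S)={a,c,d}  FIRST(A)={a,d}  FIRST(B)={a,c,d}  FIRST(C)={b}
iter 2: (stable)
  FIRST(S)={a,c,d}  FIRST(A)={a,d}  FIRST(B)={a,c,d}  FIRST(C)={b}

FIRST(B) = ["a", "c", "d"]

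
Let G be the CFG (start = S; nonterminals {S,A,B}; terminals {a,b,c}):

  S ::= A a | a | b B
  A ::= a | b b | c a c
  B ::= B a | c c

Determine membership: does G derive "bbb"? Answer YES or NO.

CNF form of G:
  S -> A T2 | T0 B | a
  A -> T0 T0 | T1 X3 | a
  B -> B T2 | T1 T1
  T0 -> b
  T1 -> c
  T2 -> a
  X3 -> T2 T1

CYK fill:
  cell(0,0) b: {T0}  orig:{}
  cell(1,1) b: {T0}  orig:{}
  cell(2,2) b: {T0}  orig:{}
  cell(0,1) bb: {A}
  cell(1,2) bb: {A}
  cell(0,2) bbb: ∅

S ∉ T[0,2] ⇒ NO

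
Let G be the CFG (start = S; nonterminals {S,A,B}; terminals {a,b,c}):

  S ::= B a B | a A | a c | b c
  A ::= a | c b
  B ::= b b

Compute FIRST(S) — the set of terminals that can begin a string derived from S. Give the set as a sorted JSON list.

Compute FIRST by fixpoint:
pass 1:
  A via A→a: +{a}
  A via A→c b: +{c}
  B via B→b b: +{b}
  S via S→B a B: +{b}
  S via S→a A: +{a}
  FIRST[S]={a,b}  FIRST[A]={a,c}  FIRST[B]={b}
pass 2: done
  FIRST[S]={a,b}  FIRST[A]={a,c}  FIRST[B]={b}

FIRST(S) = ["a", "b"]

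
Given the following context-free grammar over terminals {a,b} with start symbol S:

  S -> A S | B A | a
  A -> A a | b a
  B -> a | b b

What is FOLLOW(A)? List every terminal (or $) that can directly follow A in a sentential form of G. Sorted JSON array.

FIRST sets, iterate to fixpoint:
pass 1:
  A via A→b a: +{b}
  B via B→a: +{a}
  B via B→b b: +{b}
  S via S→A S: +{b}
  S via S→B A: +{a}
  FIRST(S)={a,b}  FIRST(A)={b}  FIRST(B)={a,b}
pass 2: (no change)
  FIRST(S)={a,b}  FIRST(A)={b}  FIRST(B)={a,b}

Compute FOLLOW by fixpoint:
seed FOLLOW(S) with $
iter 1:
  A→A a: FOLLOW(A) ⊇ FIRST(a) = {a}; new: +{a}
  S→A S: FOLLOW(A) ⊇ FIRST(S) = {a,b}; new: +{b}
  S→B A: FOLLOW(B) ⊇ FIRST(A) = {b}; new: +{b}
  S→B A: FOLLOW(A) ⊇ FOLLOW(S) ⊇ {$}; new: +{$}
  S: {$}  A: {$,a,b}  B: {b}
iter 2: (no change)
  S: {$}  A: {$,a,b}  B: {b}

FOLLOW(A) = ["$", "a", "b"]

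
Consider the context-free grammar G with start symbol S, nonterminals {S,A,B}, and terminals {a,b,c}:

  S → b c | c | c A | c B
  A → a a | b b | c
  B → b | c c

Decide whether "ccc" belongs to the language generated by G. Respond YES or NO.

CNF form of G:
  S -> T1 T2 | T2 A | T2 B | c
  A -> T0 T0 | T1 T1 | c
  B -> T2 T2 | b
  T0 -> a
  T1 -> b
  T2 -> c

CYK table (by increasing span):
  [0..0]={A,S,T2}  "c"  orig:{A,S}
  [1..1]={A,S,T2}  "c"  orig:{A,S}
  [2..2]={A,S,T2}  "c"  orig:{A,S}
  [0..1]={B,S}  "cc"
  [1..2]={B,S}  "cc"
  [0..2]={S}  "ccc"

S ∈ T[0,2] ⇒ YES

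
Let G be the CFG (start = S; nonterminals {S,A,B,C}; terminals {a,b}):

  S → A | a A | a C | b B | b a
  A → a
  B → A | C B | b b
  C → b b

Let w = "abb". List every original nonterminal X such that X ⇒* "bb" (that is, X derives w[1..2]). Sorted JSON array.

CNF form of G:
  S -> T0 B | T0 T1 | T1 A | T1 C | a
  A -> a
  B -> C B | T0 T0 | a
  C -> T0 T0
  T0 -> b
  T1 -> a

Fill CYK table bottom-up, restricted to cells inside w[1..2]:
  [1..1]={T0}  "b"  orig:{}
  [2..2]={T0}  "b"  orig:{}
  [1..2]={B,C}  "bb"

Original NTs in T[1,2] deriving "bb": ["B", "C"]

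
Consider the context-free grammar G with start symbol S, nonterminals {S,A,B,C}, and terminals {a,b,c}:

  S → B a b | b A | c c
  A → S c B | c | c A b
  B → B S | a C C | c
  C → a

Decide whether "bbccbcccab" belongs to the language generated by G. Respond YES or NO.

Convert to CNF:
  S -> B X6 | T0 T0 | T1 A
  A -> S X3 | T0 X4 | c
  B -> B S | T2 X5 | c
  C -> a
  T0 -> c
  T1 -> b
  T2 -> a
  X3 -> T0 B
  X4 -> A T1
  X5 -> C C
  X6 -> T2 T1

CYK table (by increasing span):
  [0..0]={T1}  "b"  orig:{}
  [1..1]={T1}  "b"  orig:{}
  [2..2]={A,B,T0}  "c"  orig:{A,B}
  [3..3]={A,B,T0}  "c"  orig:{A,B}
  [4..4]={T1}  "b"  orig:{}
  [5..5]={A,B,T0}  "c"  orig:{A,B}
  [6..6]={A,B,T0}  "c"  orig:{A,B}
  [7..7]={A,B,T0}  "c"  orig:{A,B}
  [8..8]={C,T2}  "a"  orig:{C}
  [9..9]={T1}  "b"  orig:{}
  [0..1]=∅  "bb"
  [1..2]={S}  "bc"
  [2..3]={S,X3}  "cc"  orig:{S}
  [3..4]={X4}  "cb"  orig:{}
  [4..5]={S}  "bc"
  [5..6]={S,X3}  "cc"  orig:{S}
  [6..7]={S,X3}  "cc"  orig:{S}
  [7..8]=∅  "ca"
  [8..9]={X6}  "ab"  orig:{}
  [0..2]=∅  "bbc"
  [1..3]=∅  "bcc"
  [2..4]={A}  "ccb"
  [3..5]={B}  "cbc"
  [4..6]=∅  "bcc"
  [5..7]={B}  "ccc"
  [6..8]=∅  "cca"
  [7..9]={S}  "cab"
  [0..3]=∅  "bbcc"
  [1..4]={S}  "bccb"
  [2..5]={X3}  "ccbc"  orig:{}
  [3..6]=∅  "cbcc"
  [4..7]={A}  "bccc"
  [5..8]=∅  "ccca"
  [6..9]={B}  "ccab"
  [0..4]=∅  "bbccb"
  [1..5]=∅  "bccbc"
  [2..6]=∅  "ccbcc"
  [3..7]={B}  "cbccc"
  [4..8]=∅  "bccca"
  [5..9]={S,X3}  "cccab"  orig:{S}
  [0..5]=∅  "bbccbc"
  [1..6]={A}  "bccbcc"
  [2..7]={X3}  "ccbccc"  orig:{}
  [3..8]=∅  "cbccca"
  [4..9]=∅  "bcccab"
  [0..6]={S}  "bbccbcc"
  [1..7]=∅  "bccbccc"
  [2..8]=∅  "ccbccca"
  [3..9]={S}  "cbcccab"
  [0..7]=∅  "bbccbccc"
  [1..8]=∅  "bccbccca"
  [2..9]={B}  "ccbcccab"
  [0..8]=∅  "bbccbccca"
  [1..9]={A}  "bccbcccab"
  [0..9]={S}  "bbccbcccab"

S ∈ T[0,9] ⇒ YES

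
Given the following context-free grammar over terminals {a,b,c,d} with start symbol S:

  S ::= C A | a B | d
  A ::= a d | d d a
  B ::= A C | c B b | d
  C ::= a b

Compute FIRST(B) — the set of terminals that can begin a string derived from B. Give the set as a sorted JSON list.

FIRST iteration:
round 1:
  A via A→a d: +{a}
  A via A→d d a: +{d}
  B via B→A C: +{a,d}
  B via B→c B b: +{c}
  C via C→a b: +{a}
  S via S→C A: +{a}
  S via S→d: +{d}
  S: {a,d}  A: {a,d}  B: {a,c,d}  C: {a}
round 2: — fixpoint
  S: {a,d}  A: {a,d}  B: {a,c,d}  C: {a}

FIRST(B) = ["a", "c", "d"]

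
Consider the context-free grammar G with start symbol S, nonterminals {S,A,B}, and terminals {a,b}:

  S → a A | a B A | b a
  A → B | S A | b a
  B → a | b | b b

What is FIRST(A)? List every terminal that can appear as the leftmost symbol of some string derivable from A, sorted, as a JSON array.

Compute FIRST by fixpoint:
[1]
  A via A→b a: +{b}
  B via B→a: +{a}
  B via B→b: +{b}
  S via S→a A: +{a}
  S via S→b a: +{b}
  FIRST[S]={a,b}  FIRST[A]={b}  FIRST[B]={a,b}
[2]
  A via A→B: +{a}
  FIRST[S]={a,b}  FIRST[A]={a,b}  FIRST[B]={a,b}
[3] done
  FIRST[S]={a,b}  FIRST[A]={a,b}  FIRST[B]={a,b}

FIRST(A) = ["a", "b"]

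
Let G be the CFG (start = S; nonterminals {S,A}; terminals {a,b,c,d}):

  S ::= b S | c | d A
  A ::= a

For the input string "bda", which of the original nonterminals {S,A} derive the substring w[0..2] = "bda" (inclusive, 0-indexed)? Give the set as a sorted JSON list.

CNF form of G:
  S -> T0 S | T1 A | c
  A -> a
  T0 -> b
  T1 -> d

CYK table (by increasing span), restricted to cells inside w[0..2]:
  [0..0]={T0}  "b"  orig:{}
  [1..1]={T1}  "d"  orig:{}
  [2..2]={A}  "a"
  [0..1]=∅  "bd"
  [1..2]={S}  "da"
  [0..2]={S}  "bda"

Original NTs in T[0,2] deriving "bda": ["S"]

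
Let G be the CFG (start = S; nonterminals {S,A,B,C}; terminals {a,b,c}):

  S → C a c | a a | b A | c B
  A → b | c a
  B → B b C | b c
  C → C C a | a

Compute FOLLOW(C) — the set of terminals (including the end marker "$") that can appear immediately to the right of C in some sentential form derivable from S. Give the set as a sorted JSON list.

FIRST sets, iterate to fixpoint:
round 1:
  A via A→b: +{b}
  A via A→c a: +{c}
  B via B→b c: +{b}
  C via C→a: +{a}
  S via S→C a c: +{a}
  S via S→b A: +{b}
  S via S→c B: +{c}
  FIRST(S)={a,b,c}  FIRST(A)={b,c}  FIRST(B)={b}  FIRST(C)={a}
round 2: done
  FIRST(S)={a,b,c}  FIRST(A)={b,c}  FIRST(B)={b}  FIRST(C)={a}

Compute FOLLOW by fixpoint:
seed FOLLOW(S) with $
pass 1:
  B→B b C: FOLLOW(B) ⊇ FIRST(b) = {b}; new: +{b}
  B→B b C: FOLLOW(C) ⊇ FOLLOW(B) ⊇ {b}; new: +{b}
  C→C C a: FOLLOW(C) ⊇ FIRST(C) = {a}; new: +{a}
  S→b A: FOLLOW(A) ⊇ FOLLOW(S) ⊇ {$}; new: +{$}
  S→c B: FOLLOW(B) ⊇ FOLLOW(S) ⊇ {$}; new: +{$}
  S: {$}  A: {$}  B: {$,b}  C: {a,b}
pass 2:
  B→B b C: FOLLOW(C) ⊇ FOLLOW(B) ⊇ {$,b}; new: +{$}
  S: {$}  A: {$}  B: {$,b}  C: {$,a,b}
pass 3: (no change)
  S: {$}  A: {$}  B: {$,b}  C: {$,a,b}

FOLLOW(C) = ["$", "a", "b"]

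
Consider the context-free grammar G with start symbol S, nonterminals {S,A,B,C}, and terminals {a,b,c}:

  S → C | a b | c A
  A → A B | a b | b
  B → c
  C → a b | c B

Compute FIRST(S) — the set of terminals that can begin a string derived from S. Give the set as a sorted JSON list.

Compute FIRST by fixpoint:
iter 1:
  A via A→a b: +{a}
  A via A→b: +{b}
  B via B→c: +{c}
  C via C→a b: +{a}
  C via C→c B: +{c}
  S via S→C: +{a,c}
  FIRST[S]={a,c}  FIRST[A]={a,b}  FIRST[B]={c}  FIRST[C]={a,c}
iter 2: — fixpoint
  FIRST[S]={a,c}  FIRST[A]={a,b}  FIRST[B]={c}  FIRST[C]={a,c}

FIRST(S) = ["a", "c"]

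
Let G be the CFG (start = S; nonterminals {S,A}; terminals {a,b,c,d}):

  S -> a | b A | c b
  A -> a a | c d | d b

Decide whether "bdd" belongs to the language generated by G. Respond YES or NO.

CNF form of G:
  S -> T1 T3 | T3 A | a
  A -> T0 T0 | T1 T2 | T2 T3
  T0 -> a
  T1 -> c
  T2 -> d
  T3 -> b

CYK table (by increasing span):
  T[0,0] 'b' = {T3}  orig:{}
  T[1,1] 'd' = {T2}  orig:{}
  T[2,2] 'd' = {T2}  orig:{}
  T[0,1] 'bd' = ∅
  T[1,2] 'dd' = ∅
  T[0,2] 'bdd' = ∅

S ∉ T[0,2] ⇒ NO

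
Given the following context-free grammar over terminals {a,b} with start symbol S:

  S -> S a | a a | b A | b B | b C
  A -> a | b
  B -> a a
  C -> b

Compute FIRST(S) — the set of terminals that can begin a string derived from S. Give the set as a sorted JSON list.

Compute FIRST by fixpoint:
iter 1:
  A via A→a: +{a}
  A via A→b: +{b}
  B via B→a a: +{a}
  C via C→b: +{b}
  S via S→a a: +{a}
  S via S→b A: +{b}
  FIRST(S)={a,b}  FIRST(A)={a,b}  FIRST(B)={a}  FIRST(C)={b}
iter 2: (stable)
  FIRST(S)={a,b}  FIRST(A)={a,b}  FIRST(B)={a}  FIRST(C)={b}

FIRST(S) = ["a", "b"]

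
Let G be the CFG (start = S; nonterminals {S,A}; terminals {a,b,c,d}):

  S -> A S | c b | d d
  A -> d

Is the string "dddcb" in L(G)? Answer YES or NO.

CNF form of G:
  S -> A S | T0 T1 | T2 T2
  A -> d
  T0 -> c
  T1 -> b
  T2 -> d

Fill CYK table bottom-up:
  [0..0]={A,T2}  "d"  orig:{A}
  [1..1]={A,T2}  "d"  orig:{A}
  [2..2]={A,T2}  "d"  orig:{A}
  [3..3]={T0}  "c"  orig:{}
  [4..4]={T1}  "b"  orig:{}
  [0..1]={S}  "dd"
  [1..2]={S}  "dd"
  [2..3]=∅  "dc"
  [3..4]={S}  "cb"
  [0..2]={S}  "ddd"
  [1..3]=∅  "ddc"
  [2..4]={S}  "dcb"
  [0..3]=∅  "dddc"
  [1..4]={S}  "ddcb"
  [0..4]={S}  "dddcb"

S ∈ T[0,4] ⇒ YES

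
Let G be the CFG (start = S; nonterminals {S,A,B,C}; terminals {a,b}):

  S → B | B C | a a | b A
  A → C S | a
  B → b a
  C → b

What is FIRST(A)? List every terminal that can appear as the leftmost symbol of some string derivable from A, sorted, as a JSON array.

Compute FIRST by fixpoint:
[1]
  A via A→a: +{a}
  B via B→b a: +{b}
  C via C→b: +{b}
  S via S→B: +{b}
  S via S→a a: +{a}
  FIRST(S)={a,b}  FIRST(A)={a}  FIRST(B)={b}  FIRST(C)={b}
[2]
  A via A→C S: +{b}
  FIRST(S)={a,b}  FIRST(A)={a,b}  FIRST(B)={b}  FIRST(C)={b}
[3] (stable)
  FIRST(S)={a,b}  FIRST(A)={a,b}  FIRST(B)={b}  FIRST(C)={b}

FIRST(A) = ["a", "b"]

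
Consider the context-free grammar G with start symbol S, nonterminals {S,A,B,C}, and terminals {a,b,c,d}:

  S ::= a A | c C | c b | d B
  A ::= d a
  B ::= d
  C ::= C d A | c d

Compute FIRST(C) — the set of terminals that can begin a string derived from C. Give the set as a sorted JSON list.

FIRST iteration:
pass 1:
  A via A→d a: +{d}
  B via B→d: +{d}
  C via C→c d: +{c}
  S via S→a A: +{a}
  S via S→c C: +{c}
  S via S→d B: +{d}
  S: {a,c,d}  A: {d}  B: {d}  C: {c}
pass 2: (no change)
  S: {a,c,d}  A: {d}  B: {d}  C: {c}

FIRST(C) = ["c"]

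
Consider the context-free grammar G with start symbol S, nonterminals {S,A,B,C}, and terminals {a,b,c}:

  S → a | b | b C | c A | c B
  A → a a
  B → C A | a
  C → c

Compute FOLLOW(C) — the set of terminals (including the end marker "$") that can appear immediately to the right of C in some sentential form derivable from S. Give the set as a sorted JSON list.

FIRST sets, iterate to fixpoint:
[1]
  A via A→a a: +{a}
  B via B→a: +{a}
  C via C→c: +{c}
  S via S→a: +{a}
  S via S→b: +{b}
  S via S→c A: +{c}
  FIRST(S)={a,b,c}  FIRST(A)={a}  FIRST(B)={a}  FIRST(C)={c}
[2]
  B via B→C A: +{c}
  FIRST(S)={a,b,c}  FIRST(A)={a}  FIRST(B)={a,c}  FIRST(C)={c}
[3] (no change)
  FIRST(S)={a,b,c}  FIRST(A)={a}  FIRST(B)={a,c}  FIRST(C)={c}

FOLLOW sets:
FOLLOW(S) := {$}
iter 1:
  B→C A: FOLLOW(C) ⊇ FIRST(A) = {a}; new: +{a}
  S→b C: FOLLOW(C) ⊇ FOLLOW(S) ⊇ {$}; new: +{$}
  S→c A: FOLLOW(A) ⊇ FOLLOW(S) ⊇ {$}; new: +{$}
  S→c B: FOLLOW(B) ⊇ FOLLOW(S) ⊇ {$}; new: +{$}
  S: {$}  A: {$}  B: {$}  C: {$,a}
iter 2: — fixpoint
  S: {$}  A: {$}  B: {$}  C: {$,a}

FOLLOW(C) = ["$", "a"]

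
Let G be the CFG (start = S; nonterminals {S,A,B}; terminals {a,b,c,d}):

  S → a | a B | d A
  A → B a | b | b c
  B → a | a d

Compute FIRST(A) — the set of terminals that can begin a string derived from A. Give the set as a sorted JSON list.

FIRST sets, iterate to fixpoint:
[1]
  A via A→b: +{b}
  B via B→a: +{a}
  S via S→a: +{a}
  S via S→d A: +{d}
  FIRST(S)={a,d}  FIRST(A)={b}  FIRST(B)={a}
[2]
  A via A→B a: +{a}
  FIRST(S)={a,d}  FIRST(A)={a,b}  FIRST(B)={a}
[3] done
  FIRST(S)={a,d}  FIRST(A)={a,b}  FIRST(B)={a}

FIRST(A) = ["a", "b"]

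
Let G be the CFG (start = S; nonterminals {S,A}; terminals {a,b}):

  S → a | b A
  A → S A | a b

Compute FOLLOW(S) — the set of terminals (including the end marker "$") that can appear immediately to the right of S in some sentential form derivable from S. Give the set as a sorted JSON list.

FIRST sets, iterate to fixpoint:
[1]
  A via A→a b: +{a}
  S via S→a: +{a}
  S via S→b A: +{b}
  FIRST(S)={a,b}  FIRST(A)={a}
[2]
  A via A→S A: +{b}
  FIRST(S)={a,b}  FIRST(A)={a,b}
[3] (stable)
  FIRST(S)={a,b}  FIRST(A)={a,b}

Compute FOLLOW by fixpoint:
seed FOLLOW(S) with $
iter 1:
  A→S A: FOLLOW(S) ⊇ FIRST(A) = {a,b}; new: +{a,b}
  S→b A: FOLLOW(A) ⊇ FOLLOW(S) ⊇ {$,a,b}; new: +{$,a,b}
  S: {$,a,b}  A: {$,a,b}
iter 2: — fixpoint
  S: {$,a,b}  A: {$,a,b}

FOLLOW(S) = ["$", "a", "b"]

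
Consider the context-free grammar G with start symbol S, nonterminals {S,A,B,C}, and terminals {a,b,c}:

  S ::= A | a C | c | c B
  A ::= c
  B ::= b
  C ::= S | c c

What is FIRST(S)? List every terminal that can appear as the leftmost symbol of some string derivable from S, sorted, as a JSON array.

Compute FIRST by fixpoint:
[1]
  A via A→c: +{c}
  B via B→b: +{b}
  C via C→c c: +{c}
  S via S→A: +{c}
  S via S→a C: +{a}
  FIRST[S]={a,c}  FIRST[A]={c}  FIRST[B]={b}  FIRST[C]={c}
[2]
  C via C→S: +{a}
  FIRST[S]={a,c}  FIRST[A]={c}  FIRST[B]={b}  FIRST[C]={a,c}
[3] done
  FIRST[S]={a,c}  FIRST[A]={c}  FIRST[B]={b}  FIRST[C]={a,c}

FIRST(S) = ["a", "c"]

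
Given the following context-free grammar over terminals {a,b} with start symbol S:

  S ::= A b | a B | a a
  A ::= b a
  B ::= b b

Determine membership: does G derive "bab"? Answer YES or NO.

Convert to CNF:
  S -> A T0 | T1 B | T1 T1
  A -> T0 T1
  B -> T0 T0
  T0 -> b
  T1 -> a

Fill CYK table bottom-up:
  [0..0]={T0}  "b"  orig:{}
  [1..1]={T1}  "a"  orig:{}
  [2..2]={T0}  "b"  orig:{}
  [0..1]={A}  "ba"
  [1..2]=∅  "ab"
  [0..2]={S}  "bab"

S ∈ T[0,2] ⇒ YES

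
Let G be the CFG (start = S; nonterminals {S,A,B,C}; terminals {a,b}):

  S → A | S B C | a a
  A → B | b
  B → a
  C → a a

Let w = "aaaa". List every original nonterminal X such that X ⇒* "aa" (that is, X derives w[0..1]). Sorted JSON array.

Convert to CNF:
  S -> S X1 | T0 T0 | a | b
  A -> a | b
  B -> a
  C -> T0 T0
  T0 -> a
  X1 -> B C

CYK fill (cells [i..j] with 0 ≤ i ≤ j ≤ 1 only):
  [0..0]={A,B,S,T0}  "a"  orig:{A,B,S}
  [1..1]={A,B,S,T0}  "a"  orig:{A,B,S}
  [0..1]={C,S}  "aa"

Original NTs in T[0,1] deriving "aa": ["C", "S"]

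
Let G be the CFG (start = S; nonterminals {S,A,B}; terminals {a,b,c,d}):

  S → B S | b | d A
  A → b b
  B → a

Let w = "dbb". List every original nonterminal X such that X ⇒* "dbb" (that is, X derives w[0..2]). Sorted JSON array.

Convert to CNF:
  S -> B S | T1 A | b
  A -> T0 T0
  B -> a
  T0 -> b
  T1 -> d

CYK fill (cells [i..j] with 0 ≤ i ≤ j ≤ 2 only):
  cell(0,0) d: {T1}  orig:{}
  cell(1,1) b: {S,T0}  orig:{S}
  cell(2,2) b: {S,T0}  orig:{S}
  cell(0,1) db: ∅
  cell(1,2) bb: {A}
  cell(0,2) dbb: {S}

Original NTs in T[0,2] deriving "dbb": ["S"]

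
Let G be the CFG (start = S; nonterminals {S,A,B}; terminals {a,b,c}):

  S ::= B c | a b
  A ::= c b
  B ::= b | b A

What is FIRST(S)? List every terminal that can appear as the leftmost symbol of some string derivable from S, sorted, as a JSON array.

Compute FIRST by fixpoint:
[1]
  A via A→c b: +{c}
  B via B→b: +{b}
  S via S→B c: +{b}
  S via S→a b: +{a}
  FIRST(S)={a,b}  FIRST(A)={c}  FIRST(B)={b}
[2] (no change)
  FIRST(S)={a,b}  FIRST(A)={c}  FIRST(B)={b}

FIRST(S) = ["a", "b"]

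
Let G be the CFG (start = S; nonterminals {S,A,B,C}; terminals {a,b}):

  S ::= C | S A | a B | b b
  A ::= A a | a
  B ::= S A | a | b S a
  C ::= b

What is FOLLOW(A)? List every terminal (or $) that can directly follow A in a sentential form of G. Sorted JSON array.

FIRST sets, iterate to fixpoint:
[1]
  A via A→a: +{a}
  B via B→a: +{a}
  B via B→b S a: +{b}
  C via C→b: +{b}
  S via S→C: +{b}
  S via S→a B: +{a}
  FIRST[S]={a,b}  FIRST[A]={a}  FIRST[B]={a,b}  FIRST[C]={b}
[2] (no change)
  FIRST[S]={a,b}  FIRST[A]={a}  FIRST[B]={a,b}  FIRST[C]={b}

FOLLOW sets:
initialize: $ ∈ FOLLOW(S)
[1]
  A→A a: FOLLOW(A) ⊇ FIRST(a) = {a}; new: +{a}
  B→S A: FOLLOW(S) ⊇ FIRST(A) = {a}; new: +{a}
  S→C: FOLLOW(C) ⊇ FOLLOW(S) ⊇ {$,a}; new: +{$,a}
  S→S A: FOLLOW(A) ⊇ FOLLOW(S) ⊇ {$,a}; new: +{$}
  S→a B: FOLLOW(B) ⊇ FOLLOW(S) ⊇ {$,a}; new: +{$,a}
  FOLLOW[S]={$,a}  FOLLOW[A]={$,a}  FOLLOW[B]={$,a}  FOLLOW[C]={$,a}
[2] (no change)
  FOLLOW[S]={$,a}  FOLLOW[A]={$,a}  FOLLOW[B]={$,a}  FOLLOW[C]={$,a}

FOLLOW(A) = ["$", "a"]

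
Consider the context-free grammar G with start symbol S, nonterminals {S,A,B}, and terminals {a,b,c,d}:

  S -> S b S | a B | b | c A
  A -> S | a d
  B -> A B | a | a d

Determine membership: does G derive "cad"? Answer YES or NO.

Convert to CNF:
  S -> S X5 | T1 B | T3 A | b
  A -> S X4 | T1 B | T1 T2 | T3 A | b
  B -> A B | T1 T2 | a
  T0 -> b
  T1 -> a
  T2 -> d
  T3 -> c
  X4 -> T0 S
  X5 -> T0 S

CYK fill:
  cell(0,0) c: {T3}  orig:{}
  cell(1,1) a: {B,T1}  orig:{B}
  cell(2,2) d: {T2}  orig:{}
  cell(0,1) ca: ∅
  cell(1,2) ad: {A,B}
  cell(0,2) cad: {A,S}

S ∈ T[0,2] ⇒ YES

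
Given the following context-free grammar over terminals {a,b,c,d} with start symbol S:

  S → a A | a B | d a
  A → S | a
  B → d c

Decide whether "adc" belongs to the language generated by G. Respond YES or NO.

Convert to CNF:
  S -> T0 A | T0 B | T1 T0
  A -> T0 A | T0 B | T1 T0 | a
  B -> T1 T2
  T0 -> a
  T1 -> d
  T2 -> c

CYK fill:
  T[0,0] 'a' = {A,T0}  orig:{A}
  T[1,1] 'd' = {T1}  orig:{}
  T[2,2] 'c' = {T2}  orig:{}
  T[0,1] 'ad' = ∅
  T[1,2] 'dc' = {B}
  T[0,2] 'adc' = {A,S}

S ∈ T[0,2] ⇒ YES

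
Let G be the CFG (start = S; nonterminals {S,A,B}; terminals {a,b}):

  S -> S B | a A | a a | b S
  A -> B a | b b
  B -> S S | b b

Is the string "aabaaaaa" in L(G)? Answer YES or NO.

Convert to CNF:
  S -> S B | T0 A | T0 T0 | T1 S
  A -> B T0 | T1 T1
  B -> S S | T1 T1
  T0 -> a
  T1 -> b

Fill CYK table bottom-up:
  cell(0,0) a: {T0}  orig:{}
  cell(1,1) a: {T0}  orig:{}
  cell(2,2) b: {T1}  orig:{}
  cell(3,3) a: {T0}  orig:{}
  cell(4,4) a: {T0}  orig:{}
  cell(5,5) a: {T0}  orig:{}
  cell(6,6) a: {T0}  orig:{}
  cell(7,7) a: {T0}  orig:{}
  cell(0,1) aa: {S}
  cell(1,2) ab: ∅
  cell(2,3) ba: ∅
  cell(3,4) aa: {S}
  cell(4,5) aa: {S}
  cell(5,6) aa: {S}
  cell(6,7) aa: {S}
  cell(0,2) aab: ∅
  cell(1,3) aba: ∅
  cell(2,4) baa: {S}
  cell(3,5) aaa: ∅
  cell(4,6) aaa: ∅
  cell(5,7) aaa: ∅
  cell(0,3) aaba: ∅
  cell(1,4) abaa: ∅
  cell(2,5) baaa: ∅
  cell(3,6) aaaa: {B}
  cell(4,7) aaaa: {B}
  cell(0,4) aabaa: {B}
  cell(1,5) abaaa: ∅
  cell(2,6) baaaa: {B}
  cell(3,7) aaaaa: {A}
  cell(0,5) aabaaa: {A}
  cell(1,6) abaaaa: ∅
  cell(2,7) baaaaa: {A}
  cell(0,6) aabaaaa: {S}
  cell(1,7) abaaaaa: {S}
  cell(0,7) aabaaaaa: ∅

S ∉ T[0,7] ⇒ NO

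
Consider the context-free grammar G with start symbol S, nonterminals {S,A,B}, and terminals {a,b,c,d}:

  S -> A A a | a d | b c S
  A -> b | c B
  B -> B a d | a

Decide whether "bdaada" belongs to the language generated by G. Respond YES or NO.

Convert to CNF:
  S -> A X5 | T1 T2 | T3 X6
  A -> T0 B | b
  B -> B X4 | a
  T0 -> c
  T1 -> a
  T2 -> d
  T3 -> b
  X4 -> T1 T2
  X5 -> A T1
  X6 -> T0 S

Fill CYK table bottom-up:
  [0..0]={A,T3}  "b"  orig:{A}
  [1..1]={T2}  "d"  orig:{}
  [2..2]={B,T1}  "a"  orig:{B}
  [3..3]={B,T1}  "a"  orig:{B}
  [4..4]={T2}  "d"  orig:{}
  [5..5]={B,T1}  "a"  orig:{B}
  [0..1]=∅  "bd"
  [1..2]=∅  "da"
  [2..3]=∅  "aa"
  [3..4]={S,X4}  "ad"  orig:{S}
  [4..5]=∅  "da"
  [0..2]=∅  "bda"
  [1..3]=∅  "daa"
  [2..4]={B}  "aad"
  [3..5]=∅  "ada"
  [0..3]=∅  "bdaa"
  [1..4]=∅  "daad"
  [2..5]=∅  "aada"
  [0..4]=∅  "bdaad"
  [1..5]=∅  "daada"
  [0..5]=∅  "bdaada"

S ∉ T[0,5] ⇒ NO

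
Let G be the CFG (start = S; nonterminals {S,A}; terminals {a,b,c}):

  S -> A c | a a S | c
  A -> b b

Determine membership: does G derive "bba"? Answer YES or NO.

CNF form of G:
  S -> A T1 | T2 X3 | c
  A -> T0 T0
  T0 -> b
  T1 -> c
  T2 -> a
  X3 -> T2 S

CYK table (by increasing span):
  T[0,0] 'b' = {T0}  orig:{}
  T[1,1] 'b' = {T0}  orig:{}
  T[2,2] 'a' = {T2}  orig:{}
  T[0,1] 'bb' = {A}
  T[1,2] 'ba' = ∅
  T[0,2] 'bba' = ∅

S ∉ T[0,2] ⇒ NO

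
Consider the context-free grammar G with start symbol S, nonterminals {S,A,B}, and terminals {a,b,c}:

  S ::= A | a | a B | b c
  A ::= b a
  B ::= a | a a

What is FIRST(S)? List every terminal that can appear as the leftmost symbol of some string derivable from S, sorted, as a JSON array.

Compute FIRST by fixpoint:
[1]
  A via A→b a: +{b}
  B via B→a: +{a}
  S via S→A: +{b}
  S via S→a: +{a}
  FIRST(S)={a,b}  FIRST(A)={b}  FIRST(B)={a}
[2] done
  FIRST(S)={a,b}  FIRST(A)={b}  FIRST(B)={a}

FIRST(S) = ["a", "b"]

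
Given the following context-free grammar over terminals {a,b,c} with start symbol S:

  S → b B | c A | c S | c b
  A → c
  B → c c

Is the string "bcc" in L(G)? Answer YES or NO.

CNF form of G:
  S -> T0 A | T0 S | T0 T1 | T1 B
  A -> c
  B -> T0 T0
  T0 -> c
  T1 -> b

CYK table (by increasing span):
  [0..0]={T1}  "b"  orig:{}
  [1..1]={A,T0}  "c"  orig:{A}
  [2..2]={A,T0}  "c"  orig:{A}
  [0..1]=∅  "bc"
  [1..2]={B,S}  "cc"
  [0..2]={S}  "bcc"

S ∈ T[0,2] ⇒ YES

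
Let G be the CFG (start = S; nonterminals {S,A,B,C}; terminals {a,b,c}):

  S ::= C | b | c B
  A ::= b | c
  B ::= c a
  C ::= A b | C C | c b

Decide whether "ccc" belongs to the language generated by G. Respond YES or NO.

CNF form of G:
  S -> A T2 | C C | T0 B | T0 T2 | b
  A -> b | c
  B -> T0 T1
  C -> A T2 | C C | T0 T2
  T0 -> c
  T1 -> a
  T2 -> b

CYK fill:
  cell(0,0) c: {A,T0}  orig:{A}
  cell(1,1) c: {A,T0}  orig:{A}
  cell(2,2) c: {A,T0}  orig:{A}
  cell(0,1) cc: ∅
  cell(1,2) cc: ∅
  cell(0,2) ccc: ∅

S ∉ T[0,2] ⇒ NO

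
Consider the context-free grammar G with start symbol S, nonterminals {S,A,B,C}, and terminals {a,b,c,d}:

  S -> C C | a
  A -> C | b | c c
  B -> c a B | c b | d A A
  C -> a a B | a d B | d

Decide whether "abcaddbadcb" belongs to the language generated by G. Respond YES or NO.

Convert to CNF:
  S -> C C | a
  A -> T0 X4 | T0 X5 | T2 T2 | b | d
  B -> T1 X7 | T2 T3 | T2 X6
  C -> T0 X8 | T0 X9 | d
  T0 -> a
  T1 -> d
  T2 -> c
  T3 -> b
  X4 -> T0 B
  X5 -> T1 B
  X6 -> T0 B
  X7 -> A A
  X8 -> T0 B
  X9 -> T1 B

Fill CYK table bottom-up:
  [0..0]={S,T0}  "a"  orig:{S}
  [1..1]={A,T3}  "b"  orig:{A}
  [2..2]={T2}  "c"  orig:{}
  [3..3]={S,T0}  "a"  orig:{S}
  [4..4]={A,C,T1}  "d"  orig:{A,C}
  [5..5]={A,C,T1}  "d"  orig:{A,C}
  [6..6]={A,T3}  "b"  orig:{A}
  [7..7]={S,T0}  "a"  orig:{S}
  [8..8]={A,C,T1}  "d"  orig:{A,C}
  [9..9]={T2}  "c"  orig:{}
  [10..10]={A,T3}  "b"  orig:{A}
  [0..1]=∅  "ab"
  [1..2]=∅  "bc"
  [2..3]=∅  "ca"
  [3..4]=∅  "ad"
  [4..5]={S,X7}  "dd"  orig:{S}
  [5..6]={X7}  "db"  orig:{}
  [6..7]=∅  "ba"
  [7..8]=∅  "ad"
  [8..9]=∅  "dc"
  [9..10]={B}  "cb"
  [0..2]=∅  "abc"
  [1..3]=∅  "bca"
  [2..4]=∅  "cad"
  [3..5]=∅  "add"
  [4..6]={B}  "ddb"
  [5..7]=∅  "dba"
  [6..8]=∅  "bad"
  [7..9]=∅  "adc"
  [8..10]={X5,X9}  "dcb"  orig:{}
  [0..3]=∅  "abca"
  [1..4]=∅  "bcad"
  [2..5]=∅  "cadd"
  [3..6]={X4,X6,X8}  "addb"  orig:{}
  [4..7]=∅  "ddba"
  [5..8]=∅  "dbad"
  [6..9]=∅  "badc"
  [7..10]={A,C}  "adcb"
  [0..4]=∅  "abcad"
  [1..5]=∅  "bcadd"
  [2..6]={B}  "caddb"
  [3..7]=∅  "addba"
  [4..8]=∅  "ddbad"
  [5..9]=∅  "dbadc"
  [6..10]={X7}  "badcb"  orig:{}
  [0..5]=∅  "abcadd"
  [1..6]=∅  "bcaddb"
  [2..7]=∅  "caddba"
  [3..8]=∅  "addbad"
  [4..9]=∅  "ddbadc"
  [5..10]={B}  "dbadcb"
  [0..6]=∅  "abcaddb"
  [1..7]=∅  "bcaddba"
  [2..8]=∅  "caddbad"
  [3..9]=∅  "addbadc"
  [4..10]={X5,X9}  "ddbadcb"  orig:{}
  [0..7]=∅  "abcaddba"
  [1..8]=∅  "bcaddbad"
  [2..9]=∅  "caddbadc"
  [3..10]={A,C}  "addbadcb"
  [0..8]=∅  "abcaddbad"
  [1..9]=∅  "bcaddbadc"
  [2..10]=∅  "caddbadcb"
  [0..9]=∅  "abcaddbadc"
  [1..10]=∅  "bcaddbadcb"
  [0..10]=∅  "abcaddbadcb"

S ∉ T[0,10] ⇒ NO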